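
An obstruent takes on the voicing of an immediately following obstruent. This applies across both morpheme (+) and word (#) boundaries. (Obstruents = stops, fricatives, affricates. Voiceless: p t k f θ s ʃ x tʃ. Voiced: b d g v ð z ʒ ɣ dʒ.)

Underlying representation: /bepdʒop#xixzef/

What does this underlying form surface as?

[bebdʒop#xiɣzef]

/p/ before /dʒ/ (voiced) → [b]
/x/ before /z/ (voiced) → [ɣ]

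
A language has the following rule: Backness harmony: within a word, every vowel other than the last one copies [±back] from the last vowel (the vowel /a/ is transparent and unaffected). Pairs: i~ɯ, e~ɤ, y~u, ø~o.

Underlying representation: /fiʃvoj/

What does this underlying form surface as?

[fɯʃvoj]

/i/ harmonizes with /o/ ([+back]) → [ɯ]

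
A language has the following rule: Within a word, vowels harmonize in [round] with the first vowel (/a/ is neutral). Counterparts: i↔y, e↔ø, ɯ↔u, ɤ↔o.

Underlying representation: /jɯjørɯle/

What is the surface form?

[jɯjerɯle]

/ø/ harmonizes with /ɯ/ ([-round]) → [e]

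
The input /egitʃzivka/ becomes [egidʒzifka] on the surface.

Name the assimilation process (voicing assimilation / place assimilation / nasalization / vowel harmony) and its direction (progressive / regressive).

/tʃ/→[dʒ] /v/→[f].
Each target copies a feature from the following segment, so the direction is regressive.

voicing assimilation, regressive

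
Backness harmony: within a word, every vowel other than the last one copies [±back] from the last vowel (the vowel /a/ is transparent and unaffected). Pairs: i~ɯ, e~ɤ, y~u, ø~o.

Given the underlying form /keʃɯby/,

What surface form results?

[keʃiby]

/ɯ/ harmonizes with /y/ ([-back]) → [i]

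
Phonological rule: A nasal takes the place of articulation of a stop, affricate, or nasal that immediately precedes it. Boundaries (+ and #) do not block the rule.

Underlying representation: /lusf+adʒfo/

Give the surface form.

[lusf+adʒfo]

no segment meets the rule's conditions; no change.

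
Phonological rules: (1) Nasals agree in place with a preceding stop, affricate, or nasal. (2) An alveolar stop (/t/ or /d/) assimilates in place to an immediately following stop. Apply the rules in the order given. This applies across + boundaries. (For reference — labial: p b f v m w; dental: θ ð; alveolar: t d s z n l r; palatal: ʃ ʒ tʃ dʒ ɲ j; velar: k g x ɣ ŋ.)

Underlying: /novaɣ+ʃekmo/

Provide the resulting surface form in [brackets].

[novaɣ+ʃekŋo]

Rule 1: /m/ after /k/ (velar) → [ŋ]
After rule 1: novaɣ+ʃekŋo
Rule 2: no segment meets the rule's conditions; no change.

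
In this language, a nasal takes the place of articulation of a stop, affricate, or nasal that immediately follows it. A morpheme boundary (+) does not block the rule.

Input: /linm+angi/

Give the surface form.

[limm+aŋgi]

/n/ before /m/ (labial) → [m]
/n/ before /g/ (velar) → [ŋ]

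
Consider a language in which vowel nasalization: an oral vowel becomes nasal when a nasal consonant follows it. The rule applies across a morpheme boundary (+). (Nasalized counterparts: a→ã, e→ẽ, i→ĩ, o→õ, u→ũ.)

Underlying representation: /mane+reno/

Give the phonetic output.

[mãne+rẽno]

/a/ before nasal /n/ → [ã]
/e/ before nasal /n/ → [ẽ]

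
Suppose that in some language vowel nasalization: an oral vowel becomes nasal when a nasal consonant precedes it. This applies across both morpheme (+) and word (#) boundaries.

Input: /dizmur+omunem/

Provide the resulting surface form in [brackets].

/u/ after nasal /m/ → [ũ]
/u/ after nasal /m/ → [ũ]
/e/ after nasal /n/ → [ẽ]

[dizmũr+omũnẽm]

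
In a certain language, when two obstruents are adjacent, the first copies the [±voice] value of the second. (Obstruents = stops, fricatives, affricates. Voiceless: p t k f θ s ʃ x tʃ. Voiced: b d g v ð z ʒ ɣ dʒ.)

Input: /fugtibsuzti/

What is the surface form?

[fuktipsusti]

/g/ before /t/ (voiceless) → [k]
/b/ before /s/ (voiceless) → [p]
/z/ before /t/ (voiceless) → [s]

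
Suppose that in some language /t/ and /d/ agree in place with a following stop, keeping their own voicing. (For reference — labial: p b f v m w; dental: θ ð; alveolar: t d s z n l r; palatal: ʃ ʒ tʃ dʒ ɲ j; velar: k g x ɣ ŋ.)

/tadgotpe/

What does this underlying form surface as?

[taggoppe]

/d/ before /g/ (velar) → [g]
/t/ before /p/ (labial) → [p]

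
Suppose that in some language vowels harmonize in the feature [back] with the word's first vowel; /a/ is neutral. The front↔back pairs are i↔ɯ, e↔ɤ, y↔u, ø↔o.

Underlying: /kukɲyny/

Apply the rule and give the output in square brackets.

[kukɲunu]

/y/ harmonizes with /u/ ([+back]) → [u]
/y/ harmonizes with /u/ ([+back]) → [u]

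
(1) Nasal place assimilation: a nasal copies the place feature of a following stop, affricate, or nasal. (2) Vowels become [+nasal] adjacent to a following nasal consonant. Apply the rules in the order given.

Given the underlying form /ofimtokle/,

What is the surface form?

[ofĩntokle]

Rule 1: /m/ before /t/ (alveolar) → [n]
After rule 1: ofintokle
Rule 2: /i/ before nasal /n/ → [ĩ]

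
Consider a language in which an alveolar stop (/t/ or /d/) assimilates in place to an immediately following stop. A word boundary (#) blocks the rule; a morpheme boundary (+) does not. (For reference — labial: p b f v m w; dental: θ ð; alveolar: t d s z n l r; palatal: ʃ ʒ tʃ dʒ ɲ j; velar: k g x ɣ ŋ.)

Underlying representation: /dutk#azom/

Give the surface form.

/t/ before /k/ (velar) → [k]

[dukk#azom]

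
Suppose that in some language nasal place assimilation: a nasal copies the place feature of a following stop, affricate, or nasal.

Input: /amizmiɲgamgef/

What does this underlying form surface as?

/ɲ/ before /g/ (velar) → [ŋ]
/m/ before /g/ (velar) → [ŋ]

[amizmiŋgaŋgef]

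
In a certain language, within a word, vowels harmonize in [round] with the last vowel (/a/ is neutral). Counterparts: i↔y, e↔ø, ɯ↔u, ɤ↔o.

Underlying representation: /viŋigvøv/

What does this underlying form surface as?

/i/ harmonizes with /ø/ ([+round]) → [y]
/i/ harmonizes with /ø/ ([+round]) → [y]

[vyŋygvøv]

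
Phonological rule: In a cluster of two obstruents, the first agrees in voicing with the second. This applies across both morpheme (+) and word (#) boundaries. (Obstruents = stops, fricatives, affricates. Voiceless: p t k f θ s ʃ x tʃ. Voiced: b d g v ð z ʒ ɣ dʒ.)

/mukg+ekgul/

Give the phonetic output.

[mugg+eggul]

/k/ before /g/ (voiced) → [g]
/k/ before /g/ (voiced) → [g]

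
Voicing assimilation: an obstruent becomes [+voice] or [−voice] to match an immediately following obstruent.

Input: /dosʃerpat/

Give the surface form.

[dosʃerpat]

no segment meets the rule's conditions; no change.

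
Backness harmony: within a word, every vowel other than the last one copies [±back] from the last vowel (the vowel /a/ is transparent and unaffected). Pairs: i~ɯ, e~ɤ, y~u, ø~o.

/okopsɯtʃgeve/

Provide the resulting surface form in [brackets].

/o/ harmonizes with /e/ ([-back]) → [ø]
/o/ harmonizes with /e/ ([-back]) → [ø]
/ɯ/ harmonizes with /e/ ([-back]) → [i]

[økøpsitʃgeve]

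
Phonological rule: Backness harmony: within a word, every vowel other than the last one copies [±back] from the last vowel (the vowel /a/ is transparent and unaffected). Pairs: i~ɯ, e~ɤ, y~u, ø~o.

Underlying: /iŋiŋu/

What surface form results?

[ɯŋɯŋu]

/i/ harmonizes with /u/ ([+back]) → [ɯ]
/i/ harmonizes with /u/ ([+back]) → [ɯ]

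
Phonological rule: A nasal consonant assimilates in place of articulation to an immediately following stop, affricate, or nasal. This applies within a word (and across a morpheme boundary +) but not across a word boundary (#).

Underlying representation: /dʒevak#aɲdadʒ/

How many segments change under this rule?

1

/ɲ/ before /d/ (alveolar) → [n]
1 segment changes.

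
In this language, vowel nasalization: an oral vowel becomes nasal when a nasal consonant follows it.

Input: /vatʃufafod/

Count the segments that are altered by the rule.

0

No segment meets the rule's conditions.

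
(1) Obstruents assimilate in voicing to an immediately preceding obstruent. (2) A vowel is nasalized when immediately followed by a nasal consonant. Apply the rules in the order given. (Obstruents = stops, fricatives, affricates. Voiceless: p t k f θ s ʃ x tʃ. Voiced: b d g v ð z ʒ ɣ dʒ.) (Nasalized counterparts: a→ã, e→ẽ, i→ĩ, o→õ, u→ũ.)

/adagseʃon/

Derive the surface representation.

[adagzeʃõn]

Rule 1: /s/ after /g/ (voiced) → [z]
After rule 1: adagzeʃon
Rule 2: /o/ before nasal /n/ → [õ]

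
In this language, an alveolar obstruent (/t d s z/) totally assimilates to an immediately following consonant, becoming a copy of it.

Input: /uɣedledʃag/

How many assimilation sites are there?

2

/d/ before /l/ → [l] (total assimilation)
/d/ before /ʃ/ → [ʃ] (total assimilation)
2 segments change.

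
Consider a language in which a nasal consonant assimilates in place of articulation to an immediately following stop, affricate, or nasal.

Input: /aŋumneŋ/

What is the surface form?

[aŋunneŋ]

/m/ before /n/ (alveolar) → [n]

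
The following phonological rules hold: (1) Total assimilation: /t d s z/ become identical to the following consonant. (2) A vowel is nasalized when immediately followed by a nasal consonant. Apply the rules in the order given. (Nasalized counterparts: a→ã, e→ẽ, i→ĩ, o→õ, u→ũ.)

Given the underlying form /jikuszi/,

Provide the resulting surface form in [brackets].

Rule 1: /s/ before /z/ → [z] (total assimilation)
After rule 1: jikuzzi
Rule 2: no segment meets the rule's conditions; no change.

[jikuzzi]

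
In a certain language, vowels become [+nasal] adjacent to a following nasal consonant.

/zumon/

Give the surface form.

[zũmõn]

/u/ before nasal /m/ → [ũ]
/o/ before nasal /n/ → [õ]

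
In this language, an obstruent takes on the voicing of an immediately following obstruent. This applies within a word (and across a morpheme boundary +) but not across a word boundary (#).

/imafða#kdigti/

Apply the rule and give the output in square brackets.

[imavða#gdikti]

/f/ before /ð/ (voiced) → [v]
/k/ before /d/ (voiced) → [g]
/g/ before /t/ (voiceless) → [k]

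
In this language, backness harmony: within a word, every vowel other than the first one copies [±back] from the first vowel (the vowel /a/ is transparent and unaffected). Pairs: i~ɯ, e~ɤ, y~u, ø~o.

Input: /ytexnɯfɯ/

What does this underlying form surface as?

/ɯ/ harmonizes with /y/ ([-back]) → [i]
/ɯ/ harmonizes with /y/ ([-back]) → [i]

[ytexnifi]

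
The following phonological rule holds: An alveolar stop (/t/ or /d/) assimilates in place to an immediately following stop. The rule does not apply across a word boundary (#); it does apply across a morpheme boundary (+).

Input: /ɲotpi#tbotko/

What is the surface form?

[ɲoppi#pbokko]

/t/ before /p/ (labial) → [p]
/t/ before /b/ (labial) → [p]
/t/ before /k/ (velar) → [k]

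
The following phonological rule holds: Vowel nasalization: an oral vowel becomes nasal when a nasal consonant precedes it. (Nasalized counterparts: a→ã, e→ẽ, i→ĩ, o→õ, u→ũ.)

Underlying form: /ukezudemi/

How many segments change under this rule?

/i/ after nasal /m/ → [ĩ]
1 segment changes.

1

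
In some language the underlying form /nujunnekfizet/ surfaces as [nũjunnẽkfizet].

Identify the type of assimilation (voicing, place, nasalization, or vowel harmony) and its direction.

/u/→[ũ] /e/→[ẽ].
Each target copies a feature from the preceding segment, so the direction is progressive.

nasalization, progressive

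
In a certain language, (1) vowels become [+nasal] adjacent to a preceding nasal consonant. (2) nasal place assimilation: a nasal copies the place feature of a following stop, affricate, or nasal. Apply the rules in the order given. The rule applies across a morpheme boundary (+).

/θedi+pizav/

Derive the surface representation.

Rule 1: no segment meets the rule's conditions; no change.
After rule 1: θedi+pizav
Rule 2: no segment meets the rule's conditions; no change.

[θedi+pizav]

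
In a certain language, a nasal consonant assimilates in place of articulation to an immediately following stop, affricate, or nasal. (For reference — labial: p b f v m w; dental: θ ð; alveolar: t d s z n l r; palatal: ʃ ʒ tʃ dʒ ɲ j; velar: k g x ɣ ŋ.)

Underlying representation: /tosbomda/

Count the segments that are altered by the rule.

/m/ before /d/ (alveolar) → [n]
1 segment changes.

1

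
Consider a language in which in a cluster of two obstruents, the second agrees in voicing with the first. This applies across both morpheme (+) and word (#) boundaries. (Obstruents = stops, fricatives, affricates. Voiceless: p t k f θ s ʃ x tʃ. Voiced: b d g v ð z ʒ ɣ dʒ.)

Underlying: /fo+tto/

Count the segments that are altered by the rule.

No segment meets the rule's conditions.

0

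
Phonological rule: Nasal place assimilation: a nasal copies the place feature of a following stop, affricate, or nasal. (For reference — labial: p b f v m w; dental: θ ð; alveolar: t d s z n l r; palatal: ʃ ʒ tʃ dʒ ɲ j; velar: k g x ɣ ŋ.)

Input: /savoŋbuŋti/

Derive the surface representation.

[savombunti]

/ŋ/ before /b/ (labial) → [m]
/ŋ/ before /t/ (alveolar) → [n]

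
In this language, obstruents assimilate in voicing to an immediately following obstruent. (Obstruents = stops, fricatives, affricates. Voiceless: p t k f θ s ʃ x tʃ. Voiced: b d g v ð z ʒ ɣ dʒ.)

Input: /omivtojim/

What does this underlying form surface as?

/v/ before /t/ (voiceless) → [f]

[omiftojim]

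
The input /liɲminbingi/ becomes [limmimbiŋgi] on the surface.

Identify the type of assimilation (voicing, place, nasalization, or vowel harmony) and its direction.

place assimilation, regressive

/ɲ/→[m] /n/→[m] /n/→[ŋ].
Each target copies a feature from the following segment, so the direction is regressive.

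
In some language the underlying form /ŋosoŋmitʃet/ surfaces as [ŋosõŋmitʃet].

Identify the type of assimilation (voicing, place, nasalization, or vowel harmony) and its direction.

nasalization, regressive

/o/→[õ].
Each target copies a feature from the following segment, so the direction is regressive.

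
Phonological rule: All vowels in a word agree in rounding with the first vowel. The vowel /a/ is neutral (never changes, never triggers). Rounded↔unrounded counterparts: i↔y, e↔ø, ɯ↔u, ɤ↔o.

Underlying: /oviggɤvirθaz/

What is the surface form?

/i/ harmonizes with /o/ ([+round]) → [y]
/ɤ/ harmonizes with /o/ ([+round]) → [o]
/i/ harmonizes with /o/ ([+round]) → [y]

[ovyggovyrθaz]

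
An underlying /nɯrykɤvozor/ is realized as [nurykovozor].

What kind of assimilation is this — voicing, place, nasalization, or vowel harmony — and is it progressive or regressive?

vowel harmony, regressive

/ɯ/→[u] /ɤ/→[o].
Vowels agree with the last vowel, so the harmony is regressive.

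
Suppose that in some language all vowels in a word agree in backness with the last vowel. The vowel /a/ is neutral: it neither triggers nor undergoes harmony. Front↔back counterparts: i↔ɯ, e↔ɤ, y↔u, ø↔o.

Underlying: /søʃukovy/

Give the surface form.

[søʃykøvy]

/u/ harmonizes with /y/ ([-back]) → [y]
/o/ harmonizes with /y/ ([-back]) → [ø]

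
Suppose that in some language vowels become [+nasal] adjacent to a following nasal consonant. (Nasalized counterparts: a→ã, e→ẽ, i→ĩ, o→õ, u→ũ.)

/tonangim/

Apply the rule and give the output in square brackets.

[tõnãngĩm]

/o/ before nasal /n/ → [õ]
/a/ before nasal /n/ → [ã]
/i/ before nasal /m/ → [ĩ]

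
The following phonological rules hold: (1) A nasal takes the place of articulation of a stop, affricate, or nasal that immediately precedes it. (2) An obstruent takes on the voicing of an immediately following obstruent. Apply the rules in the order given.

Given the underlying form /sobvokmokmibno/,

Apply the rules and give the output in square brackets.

Rule 1: /m/ after /k/ (velar) → [ŋ]
Rule 1: /m/ after /k/ (velar) → [ŋ]
Rule 1: /n/ after /b/ (labial) → [m]
After rule 1: sobvokŋokŋibmo
Rule 2: no segment meets the rule's conditions; no change.

[sobvokŋokŋibmo]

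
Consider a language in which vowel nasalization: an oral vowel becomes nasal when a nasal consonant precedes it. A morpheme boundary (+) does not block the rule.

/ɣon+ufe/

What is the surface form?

[ɣon+ũfe]

/u/ after nasal /n/ → [ũ]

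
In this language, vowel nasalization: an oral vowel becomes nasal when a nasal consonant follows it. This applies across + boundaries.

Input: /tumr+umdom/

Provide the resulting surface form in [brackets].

[tũmr+ũmdõm]

/u/ before nasal /m/ → [ũ]
/u/ before nasal /m/ → [ũ]
/o/ before nasal /m/ → [õ]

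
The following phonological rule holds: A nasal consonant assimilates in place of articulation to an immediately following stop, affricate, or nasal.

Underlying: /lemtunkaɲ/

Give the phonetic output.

[lentuŋkaɲ]

/m/ before /t/ (alveolar) → [n]
/n/ before /k/ (velar) → [ŋ]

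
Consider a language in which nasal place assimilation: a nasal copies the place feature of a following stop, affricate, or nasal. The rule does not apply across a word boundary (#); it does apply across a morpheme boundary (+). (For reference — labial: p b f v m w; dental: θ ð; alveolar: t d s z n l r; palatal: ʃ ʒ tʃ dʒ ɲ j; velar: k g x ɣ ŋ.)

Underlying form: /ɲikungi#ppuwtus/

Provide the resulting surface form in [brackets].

[ɲikuŋgi#ppuwtus]

/n/ before /g/ (velar) → [ŋ]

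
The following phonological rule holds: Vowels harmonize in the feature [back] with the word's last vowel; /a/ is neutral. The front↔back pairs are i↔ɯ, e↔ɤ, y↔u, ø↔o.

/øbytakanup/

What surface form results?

[obutakanup]

/ø/ harmonizes with /u/ ([+back]) → [o]
/y/ harmonizes with /u/ ([+back]) → [u]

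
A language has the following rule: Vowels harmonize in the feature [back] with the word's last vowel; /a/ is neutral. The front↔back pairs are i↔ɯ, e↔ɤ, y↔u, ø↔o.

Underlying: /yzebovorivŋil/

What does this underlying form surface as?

[yzebøvørivŋil]

/o/ harmonizes with /i/ ([-back]) → [ø]
/o/ harmonizes with /i/ ([-back]) → [ø]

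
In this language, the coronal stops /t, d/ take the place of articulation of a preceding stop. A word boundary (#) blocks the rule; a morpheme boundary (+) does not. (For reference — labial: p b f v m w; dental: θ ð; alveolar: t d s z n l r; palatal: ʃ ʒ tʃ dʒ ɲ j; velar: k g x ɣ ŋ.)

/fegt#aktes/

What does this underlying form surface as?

[fegk#akkes]

/t/ after /g/ (velar) → [k]
/t/ after /k/ (velar) → [k]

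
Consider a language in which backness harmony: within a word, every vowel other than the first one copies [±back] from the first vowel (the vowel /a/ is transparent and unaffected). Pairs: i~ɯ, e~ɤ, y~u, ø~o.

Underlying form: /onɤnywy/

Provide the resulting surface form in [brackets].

[onɤnuwu]

/y/ harmonizes with /o/ ([+back]) → [u]
/y/ harmonizes with /o/ ([+back]) → [u]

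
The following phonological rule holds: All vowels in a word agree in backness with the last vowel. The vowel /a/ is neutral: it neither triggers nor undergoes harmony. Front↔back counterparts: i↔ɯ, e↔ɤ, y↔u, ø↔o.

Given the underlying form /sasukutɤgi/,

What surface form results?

[sasykytegi]

/u/ harmonizes with /i/ ([-back]) → [y]
/u/ harmonizes with /i/ ([-back]) → [y]
/ɤ/ harmonizes with /i/ ([-back]) → [e]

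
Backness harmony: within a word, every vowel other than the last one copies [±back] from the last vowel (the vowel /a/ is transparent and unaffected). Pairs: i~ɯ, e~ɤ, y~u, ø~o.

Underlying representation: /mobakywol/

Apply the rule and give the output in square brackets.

/y/ harmonizes with /o/ ([+back]) → [u]

[mobakuwol]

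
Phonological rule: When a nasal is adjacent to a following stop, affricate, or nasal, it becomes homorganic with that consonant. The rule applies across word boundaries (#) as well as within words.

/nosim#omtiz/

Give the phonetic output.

/m/ before /t/ (alveolar) → [n]

[nosim#ontiz]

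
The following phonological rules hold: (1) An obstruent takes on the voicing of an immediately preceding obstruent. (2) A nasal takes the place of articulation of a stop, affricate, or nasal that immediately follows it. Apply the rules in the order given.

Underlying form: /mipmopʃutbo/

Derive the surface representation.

[mipmopʃutpo]

Rule 1: /b/ after /t/ (voiceless) → [p]
After rule 1: mipmopʃutpo
Rule 2: no segment meets the rule's conditions; no change.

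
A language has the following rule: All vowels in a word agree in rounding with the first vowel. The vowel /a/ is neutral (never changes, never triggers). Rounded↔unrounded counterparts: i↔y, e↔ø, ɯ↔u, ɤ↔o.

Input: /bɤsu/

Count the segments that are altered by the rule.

/u/ harmonizes with /ɤ/ ([-round]) → [ɯ]
1 segment changes.

1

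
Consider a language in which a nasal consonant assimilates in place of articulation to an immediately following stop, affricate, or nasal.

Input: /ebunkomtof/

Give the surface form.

/n/ before /k/ (velar) → [ŋ]
/m/ before /t/ (alveolar) → [n]

[ebuŋkontof]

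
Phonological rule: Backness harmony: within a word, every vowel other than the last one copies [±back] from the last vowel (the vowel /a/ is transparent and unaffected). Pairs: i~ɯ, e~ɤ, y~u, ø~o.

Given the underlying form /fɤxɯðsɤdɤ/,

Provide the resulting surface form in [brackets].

no segment meets the rule's conditions; no change.

[fɤxɯðsɤdɤ]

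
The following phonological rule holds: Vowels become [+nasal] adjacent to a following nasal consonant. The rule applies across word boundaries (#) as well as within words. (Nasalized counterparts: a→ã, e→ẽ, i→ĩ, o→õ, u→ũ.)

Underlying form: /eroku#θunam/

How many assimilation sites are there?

/u/ before nasal /n/ → [ũ]
/a/ before nasal /m/ → [ã]
2 segments change.

2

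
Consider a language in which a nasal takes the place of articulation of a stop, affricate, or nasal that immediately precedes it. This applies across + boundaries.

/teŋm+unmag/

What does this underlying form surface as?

[teŋŋ+unnag]

/m/ after /ŋ/ (velar) → [ŋ]
/m/ after /n/ (alveolar) → [n]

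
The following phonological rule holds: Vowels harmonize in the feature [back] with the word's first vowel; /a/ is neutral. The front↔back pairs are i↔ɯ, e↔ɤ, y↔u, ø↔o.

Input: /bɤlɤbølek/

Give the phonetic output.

[bɤlɤbolɤk]

/ø/ harmonizes with /ɤ/ ([+back]) → [o]
/e/ harmonizes with /ɤ/ ([+back]) → [ɤ]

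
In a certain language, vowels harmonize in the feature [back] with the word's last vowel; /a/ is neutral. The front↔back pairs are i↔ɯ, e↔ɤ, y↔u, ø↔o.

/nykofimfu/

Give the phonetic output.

[nukofɯmfu]

/y/ harmonizes with /u/ ([+back]) → [u]
/i/ harmonizes with /u/ ([+back]) → [ɯ]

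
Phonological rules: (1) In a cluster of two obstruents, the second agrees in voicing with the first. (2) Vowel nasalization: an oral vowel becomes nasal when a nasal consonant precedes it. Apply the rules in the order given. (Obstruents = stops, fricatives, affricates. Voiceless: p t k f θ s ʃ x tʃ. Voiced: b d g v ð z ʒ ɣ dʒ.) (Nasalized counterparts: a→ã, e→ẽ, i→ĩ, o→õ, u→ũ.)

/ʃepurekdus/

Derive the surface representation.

[ʃepurektus]

Rule 1: /d/ after /k/ (voiceless) → [t]
After rule 1: ʃepurektus
Rule 2: no segment meets the rule's conditions; no change.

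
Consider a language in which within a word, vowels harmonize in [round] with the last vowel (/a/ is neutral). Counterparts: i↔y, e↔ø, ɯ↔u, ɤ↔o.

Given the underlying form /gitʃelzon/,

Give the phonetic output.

[gytʃølzon]

/i/ harmonizes with /o/ ([+round]) → [y]
/e/ harmonizes with /o/ ([+round]) → [ø]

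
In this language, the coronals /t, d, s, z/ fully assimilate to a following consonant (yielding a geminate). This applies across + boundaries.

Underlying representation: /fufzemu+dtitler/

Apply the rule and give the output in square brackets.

/d/ before /t/ → [t] (total assimilation)
/t/ before /l/ → [l] (total assimilation)

[fufzemu+ttiller]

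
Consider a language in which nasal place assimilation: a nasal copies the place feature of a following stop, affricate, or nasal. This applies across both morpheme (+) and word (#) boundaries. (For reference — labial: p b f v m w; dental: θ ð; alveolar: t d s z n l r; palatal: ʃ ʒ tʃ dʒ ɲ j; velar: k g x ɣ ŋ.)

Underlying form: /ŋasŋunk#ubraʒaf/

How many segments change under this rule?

1

/n/ before /k/ (velar) → [ŋ]
1 segment changes.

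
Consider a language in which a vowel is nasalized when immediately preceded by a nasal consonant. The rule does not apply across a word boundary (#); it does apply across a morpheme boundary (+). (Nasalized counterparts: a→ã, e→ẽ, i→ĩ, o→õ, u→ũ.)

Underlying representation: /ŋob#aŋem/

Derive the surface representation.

/o/ after nasal /ŋ/ → [õ]
/e/ after nasal /ŋ/ → [ẽ]

[ŋõb#aŋẽm]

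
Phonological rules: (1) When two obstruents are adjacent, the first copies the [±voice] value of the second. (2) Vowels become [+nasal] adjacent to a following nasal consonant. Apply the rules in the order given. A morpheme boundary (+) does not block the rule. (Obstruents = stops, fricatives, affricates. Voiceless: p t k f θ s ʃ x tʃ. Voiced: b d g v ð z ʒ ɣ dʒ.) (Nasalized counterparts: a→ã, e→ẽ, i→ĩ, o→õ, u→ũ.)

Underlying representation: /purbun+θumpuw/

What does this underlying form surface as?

[purbũn+θũmpuw]

Rule 1: no segment meets the rule's conditions; no change.
After rule 1: purbun+θumpuw
Rule 2: /u/ before nasal /n/ → [ũ]
Rule 2: /u/ before nasal /m/ → [ũ]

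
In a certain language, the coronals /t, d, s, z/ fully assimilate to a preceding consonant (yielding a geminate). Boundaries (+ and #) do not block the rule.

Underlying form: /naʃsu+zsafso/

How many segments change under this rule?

3

/s/ after /ʃ/ → [ʃ] (total assimilation)
/s/ after /z/ → [z] (total assimilation)
/s/ after /f/ → [f] (total assimilation)
3 segments change.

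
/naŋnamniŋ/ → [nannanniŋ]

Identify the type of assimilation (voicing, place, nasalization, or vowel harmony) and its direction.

/ŋ/→[n] /m/→[n].
Each target copies a feature from the following segment, so the direction is regressive.

place assimilation, regressive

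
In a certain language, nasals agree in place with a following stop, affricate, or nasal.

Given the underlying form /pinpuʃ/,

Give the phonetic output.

[pimpuʃ]

/n/ before /p/ (labial) → [m]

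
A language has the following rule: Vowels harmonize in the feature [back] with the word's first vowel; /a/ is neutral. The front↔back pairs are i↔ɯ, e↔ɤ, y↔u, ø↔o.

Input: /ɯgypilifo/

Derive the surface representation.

/y/ harmonizes with /ɯ/ ([+back]) → [u]
/i/ harmonizes with /ɯ/ ([+back]) → [ɯ]
/i/ harmonizes with /ɯ/ ([+back]) → [ɯ]

[ɯgupɯlɯfo]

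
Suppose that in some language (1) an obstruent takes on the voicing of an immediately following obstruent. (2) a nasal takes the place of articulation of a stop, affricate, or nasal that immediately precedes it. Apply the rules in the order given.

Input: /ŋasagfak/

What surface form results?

Rule 1: /g/ before /f/ (voiceless) → [k]
After rule 1: ŋasakfak
Rule 2: no segment meets the rule's conditions; no change.

[ŋasakfak]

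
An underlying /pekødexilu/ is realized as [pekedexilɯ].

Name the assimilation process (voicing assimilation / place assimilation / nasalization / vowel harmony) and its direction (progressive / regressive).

/ø/→[e] /u/→[ɯ].
Vowels agree with the first vowel, so the harmony is progressive.

vowel harmony, progressive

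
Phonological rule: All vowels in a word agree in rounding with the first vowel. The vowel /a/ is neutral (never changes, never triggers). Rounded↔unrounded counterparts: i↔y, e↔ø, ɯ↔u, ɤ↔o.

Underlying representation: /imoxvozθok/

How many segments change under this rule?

3

/o/ harmonizes with /i/ ([-round]) → [ɤ]
/o/ harmonizes with /i/ ([-round]) → [ɤ]
/o/ harmonizes with /i/ ([-round]) → [ɤ]
3 segments change.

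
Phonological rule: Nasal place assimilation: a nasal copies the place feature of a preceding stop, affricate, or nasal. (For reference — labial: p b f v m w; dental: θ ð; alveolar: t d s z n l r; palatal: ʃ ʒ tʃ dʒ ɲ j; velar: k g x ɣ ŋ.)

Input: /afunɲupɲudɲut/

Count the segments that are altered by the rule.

/ɲ/ after /n/ (alveolar) → [n]
/ɲ/ after /p/ (labial) → [m]
/ɲ/ after /d/ (alveolar) → [n]
3 segments change.

3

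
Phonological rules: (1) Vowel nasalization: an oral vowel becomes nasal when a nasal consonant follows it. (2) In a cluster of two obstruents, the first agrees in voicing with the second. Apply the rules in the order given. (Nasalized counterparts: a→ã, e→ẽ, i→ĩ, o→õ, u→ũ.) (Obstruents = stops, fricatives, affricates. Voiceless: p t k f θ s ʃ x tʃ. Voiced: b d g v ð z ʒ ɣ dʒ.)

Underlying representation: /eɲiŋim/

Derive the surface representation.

[ẽɲĩŋĩm]

Rule 1: /e/ before nasal /ɲ/ → [ẽ]
Rule 1: /i/ before nasal /ŋ/ → [ĩ]
Rule 1: /i/ before nasal /m/ → [ĩ]
After rule 1: ẽɲĩŋĩm
Rule 2: no segment meets the rule's conditions; no change.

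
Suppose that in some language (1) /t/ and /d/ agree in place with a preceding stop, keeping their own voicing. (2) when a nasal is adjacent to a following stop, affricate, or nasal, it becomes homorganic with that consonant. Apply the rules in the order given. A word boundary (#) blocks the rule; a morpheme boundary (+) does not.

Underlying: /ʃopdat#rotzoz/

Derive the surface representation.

[ʃopbat#rotzoz]

Rule 1: /d/ after /p/ (labial) → [b]
After rule 1: ʃopbat#rotzoz
Rule 2: no segment meets the rule's conditions; no change.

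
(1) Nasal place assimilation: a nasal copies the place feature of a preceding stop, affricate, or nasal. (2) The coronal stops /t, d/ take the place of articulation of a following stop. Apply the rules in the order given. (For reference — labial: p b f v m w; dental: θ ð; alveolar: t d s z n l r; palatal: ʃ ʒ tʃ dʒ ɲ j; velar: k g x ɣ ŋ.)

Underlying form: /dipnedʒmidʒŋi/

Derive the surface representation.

Rule 1: /n/ after /p/ (labial) → [m]
Rule 1: /m/ after /dʒ/ (palatal) → [ɲ]
Rule 1: /ŋ/ after /dʒ/ (palatal) → [ɲ]
After rule 1: dipmedʒɲidʒɲi
Rule 2: no segment meets the rule's conditions; no change.

[dipmedʒɲidʒɲi]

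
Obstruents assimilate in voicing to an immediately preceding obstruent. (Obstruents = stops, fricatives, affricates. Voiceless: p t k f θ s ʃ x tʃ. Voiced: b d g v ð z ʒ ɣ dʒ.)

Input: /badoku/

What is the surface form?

no segment meets the rule's conditions; no change.

[badoku]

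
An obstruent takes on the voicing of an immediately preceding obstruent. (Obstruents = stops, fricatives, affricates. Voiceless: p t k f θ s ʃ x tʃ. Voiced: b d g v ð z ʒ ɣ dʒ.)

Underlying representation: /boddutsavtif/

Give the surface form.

/t/ after /v/ (voiced) → [d]

[boddutsavdif]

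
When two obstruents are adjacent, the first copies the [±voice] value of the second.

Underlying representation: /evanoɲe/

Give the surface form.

[evanoɲe]

no segment meets the rule's conditions; no change.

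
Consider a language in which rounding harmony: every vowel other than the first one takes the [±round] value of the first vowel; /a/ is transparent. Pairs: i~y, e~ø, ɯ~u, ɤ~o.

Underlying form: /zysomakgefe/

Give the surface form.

[zysomakgøfø]

/e/ harmonizes with /y/ ([+round]) → [ø]
/e/ harmonizes with /y/ ([+round]) → [ø]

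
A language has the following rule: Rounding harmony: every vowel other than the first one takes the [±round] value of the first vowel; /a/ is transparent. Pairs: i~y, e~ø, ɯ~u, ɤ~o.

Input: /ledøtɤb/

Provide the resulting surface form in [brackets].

[ledetɤb]

/ø/ harmonizes with /e/ ([-round]) → [e]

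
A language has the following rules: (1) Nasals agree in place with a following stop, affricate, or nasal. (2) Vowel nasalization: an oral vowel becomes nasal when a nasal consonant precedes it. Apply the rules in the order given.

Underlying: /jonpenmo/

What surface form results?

Rule 1: /n/ before /p/ (labial) → [m]
Rule 1: /n/ before /m/ (labial) → [m]
After rule 1: jompemmo
Rule 2: /o/ after nasal /m/ → [õ]

[jompemmõ]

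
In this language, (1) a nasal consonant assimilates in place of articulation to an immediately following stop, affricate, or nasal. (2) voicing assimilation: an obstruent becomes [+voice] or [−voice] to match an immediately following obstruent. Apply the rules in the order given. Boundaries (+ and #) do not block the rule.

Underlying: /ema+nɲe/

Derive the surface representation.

Rule 1: /n/ before /ɲ/ (palatal) → [ɲ]
After rule 1: ema+ɲɲe
Rule 2: no segment meets the rule's conditions; no change.

[ema+ɲɲe]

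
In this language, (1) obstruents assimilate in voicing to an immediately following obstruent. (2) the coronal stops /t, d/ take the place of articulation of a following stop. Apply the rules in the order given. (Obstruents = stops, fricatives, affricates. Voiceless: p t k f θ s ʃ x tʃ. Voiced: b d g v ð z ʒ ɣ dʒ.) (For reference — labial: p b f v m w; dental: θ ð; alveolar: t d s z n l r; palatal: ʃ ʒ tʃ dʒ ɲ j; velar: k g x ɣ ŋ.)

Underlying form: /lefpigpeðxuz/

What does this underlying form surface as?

Rule 1: /g/ before /p/ (voiceless) → [k]
Rule 1: /ð/ before /x/ (voiceless) → [θ]
After rule 1: lefpikpeθxuz
Rule 2: no segment meets the rule's conditions; no change.

[lefpikpeθxuz]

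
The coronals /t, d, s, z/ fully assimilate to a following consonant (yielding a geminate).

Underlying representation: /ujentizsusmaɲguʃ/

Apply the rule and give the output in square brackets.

[ujentissummaɲguʃ]

/z/ before /s/ → [s] (total assimilation)
/s/ before /m/ → [m] (total assimilation)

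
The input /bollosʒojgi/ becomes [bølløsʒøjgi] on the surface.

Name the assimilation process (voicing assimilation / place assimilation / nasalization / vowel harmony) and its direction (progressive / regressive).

/o/→[ø] /o/→[ø] /o/→[ø].
Vowels agree with the last vowel, so the harmony is regressive.

vowel harmony, regressive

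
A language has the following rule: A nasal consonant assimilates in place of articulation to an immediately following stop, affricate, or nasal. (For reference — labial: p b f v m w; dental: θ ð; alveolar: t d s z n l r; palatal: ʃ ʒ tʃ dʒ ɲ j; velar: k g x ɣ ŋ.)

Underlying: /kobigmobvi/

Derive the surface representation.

no segment meets the rule's conditions; no change.

[kobigmobvi]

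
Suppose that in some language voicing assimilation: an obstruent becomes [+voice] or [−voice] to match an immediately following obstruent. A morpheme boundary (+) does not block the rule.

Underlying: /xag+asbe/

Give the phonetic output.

/s/ before /b/ (voiced) → [z]

[xag+azbe]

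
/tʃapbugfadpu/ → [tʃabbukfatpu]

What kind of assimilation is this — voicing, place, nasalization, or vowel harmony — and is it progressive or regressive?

/p/→[b] /g/→[k] /d/→[t].
Each target copies a feature from the following segment, so the direction is regressive.

voicing assimilation, regressive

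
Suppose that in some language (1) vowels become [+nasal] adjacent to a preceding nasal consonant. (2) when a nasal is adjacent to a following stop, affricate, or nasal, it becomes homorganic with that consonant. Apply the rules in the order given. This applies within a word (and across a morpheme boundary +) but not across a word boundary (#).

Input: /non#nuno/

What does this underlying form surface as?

[nõn#nũnõ]

Rule 1: /o/ after nasal /n/ → [õ]
Rule 1: /u/ after nasal /n/ → [ũ]
Rule 1: /o/ after nasal /n/ → [õ]
After rule 1: nõn#nũnõ
Rule 2: no segment meets the rule's conditions; no change.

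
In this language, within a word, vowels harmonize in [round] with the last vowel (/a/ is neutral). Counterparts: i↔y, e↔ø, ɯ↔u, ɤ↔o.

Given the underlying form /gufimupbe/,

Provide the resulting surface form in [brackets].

/u/ harmonizes with /e/ ([-round]) → [ɯ]
/u/ harmonizes with /e/ ([-round]) → [ɯ]

[gɯfimɯpbe]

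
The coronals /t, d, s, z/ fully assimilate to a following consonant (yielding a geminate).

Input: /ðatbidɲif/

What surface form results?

[ðabbiɲɲif]

/t/ before /b/ → [b] (total assimilation)
/d/ before /ɲ/ → [ɲ] (total assimilation)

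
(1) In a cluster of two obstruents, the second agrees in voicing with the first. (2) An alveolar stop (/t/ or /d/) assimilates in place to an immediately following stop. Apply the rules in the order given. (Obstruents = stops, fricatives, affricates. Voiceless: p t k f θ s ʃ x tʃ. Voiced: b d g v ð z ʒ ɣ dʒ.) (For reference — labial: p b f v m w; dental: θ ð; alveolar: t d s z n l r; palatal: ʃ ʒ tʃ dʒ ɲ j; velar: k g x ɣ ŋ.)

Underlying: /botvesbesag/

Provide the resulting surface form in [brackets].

[botfespesag]

Rule 1: /v/ after /t/ (voiceless) → [f]
Rule 1: /b/ after /s/ (voiceless) → [p]
After rule 1: botfespesag
Rule 2: no segment meets the rule's conditions; no change.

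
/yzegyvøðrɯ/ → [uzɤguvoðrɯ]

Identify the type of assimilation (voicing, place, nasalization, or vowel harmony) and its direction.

/y/→[u] /e/→[ɤ] /y/→[u] /ø/→[o].
Vowels agree with the last vowel, so the harmony is regressive.

vowel harmony, regressive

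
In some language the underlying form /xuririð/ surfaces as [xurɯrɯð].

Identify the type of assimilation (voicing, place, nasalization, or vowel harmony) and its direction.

/i/→[ɯ] /i/→[ɯ].
Vowels agree with the first vowel, so the harmony is progressive.

vowel harmony, progressive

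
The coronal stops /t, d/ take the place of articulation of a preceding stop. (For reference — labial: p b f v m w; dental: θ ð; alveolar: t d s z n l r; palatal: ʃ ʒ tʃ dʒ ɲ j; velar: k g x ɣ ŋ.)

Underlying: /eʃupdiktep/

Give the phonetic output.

[eʃupbikkep]

/d/ after /p/ (labial) → [b]
/t/ after /k/ (velar) → [k]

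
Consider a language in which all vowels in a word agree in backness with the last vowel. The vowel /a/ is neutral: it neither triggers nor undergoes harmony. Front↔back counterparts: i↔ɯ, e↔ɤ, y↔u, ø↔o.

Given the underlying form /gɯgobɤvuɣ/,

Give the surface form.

no segment meets the rule's conditions; no change.

[gɯgobɤvuɣ]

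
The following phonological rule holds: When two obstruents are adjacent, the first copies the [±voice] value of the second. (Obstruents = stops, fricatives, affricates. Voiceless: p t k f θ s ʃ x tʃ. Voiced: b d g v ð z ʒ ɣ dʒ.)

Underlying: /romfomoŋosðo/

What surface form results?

[romfomoŋozðo]

/s/ before /ð/ (voiced) → [z]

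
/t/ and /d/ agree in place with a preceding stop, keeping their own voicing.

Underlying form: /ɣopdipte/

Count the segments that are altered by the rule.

2

/d/ after /p/ (labial) → [b]
/t/ after /p/ (labial) → [p]
2 segments change.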